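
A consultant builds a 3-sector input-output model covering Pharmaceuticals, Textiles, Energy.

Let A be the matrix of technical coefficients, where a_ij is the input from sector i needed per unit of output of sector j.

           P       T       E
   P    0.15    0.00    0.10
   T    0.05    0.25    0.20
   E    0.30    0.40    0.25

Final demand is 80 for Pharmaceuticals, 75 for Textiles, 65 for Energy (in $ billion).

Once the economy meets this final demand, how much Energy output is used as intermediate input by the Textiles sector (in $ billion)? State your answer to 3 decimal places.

z_ET = 67.151

I − A =
  [   0.85     0.00    -0.10]
  [  -0.05     0.75    -0.20]
  [  -0.30    -0.40     0.75]
Cofactors of I−A, C_ij = (−1)^(i+j)·(minor ij) (rows/columns in the sector order above):
  C_11 = (0.75)(0.75) − (-0.20)(-0.40) = 0.4825
  C_12 = −[(-0.05)(0.75) − (-0.20)(-0.30)] = 0.0975
  C_13 = (-0.05)(-0.40) − (0.75)(-0.30) = 0.2450
  C_21 = −[(0.00)(0.75) − (-0.10)(-0.40)] = 0.0400
  C_22 = (0.85)(0.75) − (-0.10)(-0.30) = 0.6075
  C_23 = −[(0.85)(-0.40) − (0.00)(-0.30)] = 0.3400
  C_31 = (0.00)(-0.20) − (-0.10)(0.75) = 0.0750
  C_32 = −[(0.85)(-0.20) − (-0.10)(-0.05)] = 0.1750
  C_33 = (0.85)(0.75) − (0.00)(-0.05) = 0.6375
det(I−A) = Σ_j (I−A)_1j·C_1j = (0.85)(0.4825) + (0.00)(0.0975) + (-0.10)(0.2450) = 0.385625
adj(I−A) = Cᵀ =
  [ 0.4825   0.0400   0.0750]
  [ 0.0975   0.6075   0.1750]
  [ 0.2450   0.3400   0.6375]
(I − A)⁻¹ = adj(I−A) / det(I−A) ≈
  [   1.2512     0.1037     0.1945]
  [   0.2528     1.5754     0.4538]
  [   0.6353     0.8817     1.6532]
First solve x = (I − A)⁻¹ d = adj(I−A)·d / det(I−A); in particular x_T = (0.0975·80 + 0.6075·75 + 0.1750·65) / 0.385625 = 64.7375 / 0.385625 ≈ 167.87682.
Intermediate flow from E to T: z_ET = a_ET · x_T = 0.40 × 64.7375 / 0.385625 = 25.895 / 0.385625 ≈ 67.151.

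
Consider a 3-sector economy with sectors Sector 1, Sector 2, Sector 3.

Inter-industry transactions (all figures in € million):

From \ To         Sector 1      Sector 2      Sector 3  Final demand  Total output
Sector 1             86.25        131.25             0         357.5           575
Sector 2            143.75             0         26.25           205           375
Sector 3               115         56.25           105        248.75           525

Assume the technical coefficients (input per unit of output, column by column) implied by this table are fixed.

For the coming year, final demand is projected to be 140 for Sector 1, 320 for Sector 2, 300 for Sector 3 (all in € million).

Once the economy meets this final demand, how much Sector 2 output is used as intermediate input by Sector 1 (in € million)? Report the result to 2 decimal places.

z_21 = 85.73

Technical coefficients a_ij = z_ij / X_j:
  a_11 = 86.25/575 = 0.15, a_21 = 143.75/575 = 0.25, a_31 = 115/575 = 0.20
  a_12 = 131.25/375 = 0.35, a_22 = 0/375 = 0.00, a_32 = 56.25/375 = 0.15
  a_13 = 0/525 = 0.00, a_23 = 26.25/525 = 0.05, a_33 = 105/525 = 0.20
I − A =
  [   0.85    -0.35     0.00]
  [  -0.25     1.00    -0.05]
  [  -0.20    -0.15     0.80]
Cofactors of I−A, C_ij = (−1)^(i+j)·(minor ij) (rows/columns in the sector order above):
  C_11 = (1.00)(0.80) − (-0.05)(-0.15) = 0.7925
  C_12 = −[(-0.25)(0.80) − (-0.05)(-0.20)] = 0.2100
  C_13 = (-0.25)(-0.15) − (1.00)(-0.20) = 0.2375
  C_21 = −[(-0.35)(0.80) − (0.00)(-0.15)] = 0.2800
  C_22 = (0.85)(0.80) − (0.00)(-0.20) = 0.6800
  C_23 = −[(0.85)(-0.15) − (-0.35)(-0.20)] = 0.1975
  C_31 = (-0.35)(-0.05) − (0.00)(1.00) = 0.0175
  C_32 = −[(0.85)(-0.05) − (0.00)(-0.25)] = 0.0425
  C_33 = (0.85)(1.00) − (-0.35)(-0.25) = 0.7625
det(I−A) = Σ_j (I−A)_1j·C_1j = (0.85)(0.7925) + (-0.35)(0.2100) + (0.00)(0.2375) = 0.600125
adj(I−A) = Cᵀ =
  [ 0.7925   0.2800   0.0175]
  [ 0.2100   0.6800   0.0425]
  [ 0.2375   0.1975   0.7625]
(I − A)⁻¹ = adj(I−A) / det(I−A) ≈
  [   1.3206     0.4666     0.0292]
  [   0.3499     1.1331     0.0708]
  [   0.3958     0.3291     1.2706]
First solve x = (I − A)⁻¹ d = adj(I−A)·d / det(I−A); in particular x_1 = (0.7925·140 + 0.2800·320 + 0.0175·300) / 0.600125 = 205.80 / 0.600125 ≈ 342.9286.
Intermediate flow from 2 to 1: z_21 = a_21 · x_1 = 0.25 × 205.80 / 0.600125 = 51.45 / 0.600125 ≈ 85.73.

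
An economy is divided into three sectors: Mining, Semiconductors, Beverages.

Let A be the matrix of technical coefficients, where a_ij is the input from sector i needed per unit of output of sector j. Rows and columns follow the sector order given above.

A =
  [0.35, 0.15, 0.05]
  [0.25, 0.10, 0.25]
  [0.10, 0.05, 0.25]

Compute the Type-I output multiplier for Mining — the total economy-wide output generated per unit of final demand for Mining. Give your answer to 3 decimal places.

I − A =
  [   0.65    -0.15    -0.05]
  [  -0.25     0.90    -0.25]
  [  -0.10    -0.05     0.75]
Cofactors of I−A, C_ij = (−1)^(i+j)·(minor ij) (rows/columns in the sector order above):
  C_11 = (0.90)(0.75) − (-0.25)(-0.05) = 0.6625
  C_12 = −[(-0.25)(0.75) − (-0.25)(-0.10)] = 0.2125
  C_13 = (-0.25)(-0.05) − (0.90)(-0.10) = 0.1025
  C_21 = −[(-0.15)(0.75) − (-0.05)(-0.05)] = 0.1150
  C_22 = (0.65)(0.75) − (-0.05)(-0.10) = 0.4825
  C_23 = −[(0.65)(-0.05) − (-0.15)(-0.10)] = 0.0475
  C_31 = (-0.15)(-0.25) − (-0.05)(0.90) = 0.0825
  C_32 = −[(0.65)(-0.25) − (-0.05)(-0.25)] = 0.1750
  C_33 = (0.65)(0.90) − (-0.15)(-0.25) = 0.5475
det(I−A) = Σ_j (I−A)_1j·C_1j = (0.65)(0.6625) + (-0.15)(0.2125) + (-0.05)(0.1025) = 0.393625
adj(I−A) = Cᵀ =
  [ 0.6625   0.1150   0.0825]
  [ 0.2125   0.4825   0.1750]
  [ 0.1025   0.0475   0.5475]
(I − A)⁻¹ = adj(I−A) / det(I−A) ≈
  [   1.6831     0.2922     0.2096]
  [   0.5399     1.2258     0.4446]
  [   0.2604     0.1207     1.3909]
The output multiplier for sector j is the column-j sum of the Leontief inverse (I − A)⁻¹ = adj(I−A) / det(I−A).
Column 1 of adj(I−A): (0.6625, 0.2125, 0.1025); det(I−A) = 0.393625.
m_1 = (0.6625 + 0.2125 + 0.1025) / 0.393625 = 0.9775 / 0.393625 ≈ 2.483.

m_1 = 2.483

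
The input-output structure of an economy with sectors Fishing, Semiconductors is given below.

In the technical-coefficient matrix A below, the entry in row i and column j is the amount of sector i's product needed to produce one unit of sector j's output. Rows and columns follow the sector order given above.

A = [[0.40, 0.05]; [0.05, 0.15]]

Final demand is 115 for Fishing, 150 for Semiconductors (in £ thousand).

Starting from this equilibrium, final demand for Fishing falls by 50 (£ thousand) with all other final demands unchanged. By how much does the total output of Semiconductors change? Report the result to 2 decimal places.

I − A =
  [   0.60    -0.05]
  [  -0.05     0.85]
det(I−A) = (0.60)(0.85) − (-0.05)(-0.05) = 0.5075
adj(I−A) = [[0.85, 0.05], [0.05, 0.60]]
(I − A)⁻¹ = adj(I−A) / det(I−A) ≈
  [   1.6749     0.0985]
  [   0.0985     1.1823]
Δx = (I − A)⁻¹ Δd with Δd having -50 in the Fishing component and 0 elsewhere.
So Δx_2 = L_21 · (-50), where L_21 = adj(I−A)_21 / det(I−A) = 0.05 / 0.5075.
Δx_2 = 0.05 × (-50) / 0.5075 = -2.50 / 0.5075 ≈ -4.93.

Δx_2 = -4.93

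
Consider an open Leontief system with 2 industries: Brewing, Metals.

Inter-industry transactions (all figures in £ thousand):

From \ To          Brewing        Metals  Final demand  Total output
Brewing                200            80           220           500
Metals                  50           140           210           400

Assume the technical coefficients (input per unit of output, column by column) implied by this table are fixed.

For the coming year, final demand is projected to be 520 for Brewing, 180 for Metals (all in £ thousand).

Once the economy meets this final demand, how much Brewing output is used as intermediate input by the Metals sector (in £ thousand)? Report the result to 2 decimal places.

Technical coefficients a_ij = z_ij / X_j:
  a_11 = 200/500 = 0.40, a_21 = 50/500 = 0.10
  a_12 = 80/400 = 0.20, a_22 = 140/400 = 0.35
I − A =
  [   0.60    -0.20]
  [  -0.10     0.65]
det(I−A) = (0.60)(0.65) − (-0.20)(-0.10) = 0.3700
adj(I−A) = [[0.65, 0.20], [0.10, 0.60]]
(I − A)⁻¹ = adj(I−A) / det(I−A) ≈
  [   1.7568     0.5405]
  [   0.2703     1.6216]
First solve x = (I − A)⁻¹ d = adj(I−A)·d / det(I−A); in particular x_2 = (0.10·520 + 0.60·180) / 0.3700 = 160.00 / 0.3700 ≈ 432.4324.
Intermediate flow from 1 to 2: z_12 = a_12 · x_2 = 0.20 × 160.00 / 0.3700 = 32.00 / 0.3700 ≈ 86.49.

z_12 = 86.49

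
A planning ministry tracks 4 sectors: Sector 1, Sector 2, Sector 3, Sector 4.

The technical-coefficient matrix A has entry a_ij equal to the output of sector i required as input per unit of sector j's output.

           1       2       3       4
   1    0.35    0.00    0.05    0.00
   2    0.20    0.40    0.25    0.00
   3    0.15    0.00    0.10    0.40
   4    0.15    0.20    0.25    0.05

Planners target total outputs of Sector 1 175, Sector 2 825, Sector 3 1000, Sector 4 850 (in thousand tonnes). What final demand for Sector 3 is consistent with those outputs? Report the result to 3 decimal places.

I − A =
  [   0.65     0.00    -0.05     0.00]
  [  -0.20     0.60    -0.25     0.00]
  [  -0.15     0.00     0.90    -0.40]
  [  -0.15    -0.20    -0.25     0.95]
d = (I − A) x:
  d_1 = (+0.65)·175 + (+0.00)·825 + (-0.05)·1000 + (+0.00)·850 = 63.750
  d_2 = (-0.20)·175 + (+0.60)·825 + (-0.25)·1000 + (+0.00)·850 = 210.000
  d_3 = (-0.15)·175 + (+0.00)·825 + (+0.90)·1000 + (-0.40)·850 = 533.750
  d_4 = (-0.15)·175 + (-0.20)·825 + (-0.25)·1000 + (+0.95)·850 = 366.250

d_3 = 533.750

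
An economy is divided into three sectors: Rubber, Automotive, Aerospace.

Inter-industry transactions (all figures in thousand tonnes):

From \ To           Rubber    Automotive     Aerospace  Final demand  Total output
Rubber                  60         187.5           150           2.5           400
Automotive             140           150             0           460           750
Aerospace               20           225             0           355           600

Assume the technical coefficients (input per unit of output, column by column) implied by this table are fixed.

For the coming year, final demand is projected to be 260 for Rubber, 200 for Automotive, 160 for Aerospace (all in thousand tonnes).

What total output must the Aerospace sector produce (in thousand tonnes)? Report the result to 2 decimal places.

Technical coefficients a_ij = z_ij / X_j:
  a_11 = 60/400 = 0.15, a_21 = 140/400 = 0.35, a_31 = 20/400 = 0.05
  a_12 = 187.5/750 = 0.25, a_22 = 150/750 = 0.20, a_32 = 225/750 = 0.30
  a_13 = 150/600 = 0.25, a_23 = 0/600 = 0.00, a_33 = 0/600 = 0.00
I − A =
  [   0.85    -0.25    -0.25]
  [  -0.35     0.80     0.00]
  [  -0.05    -0.30     1.00]
Cofactors of I−A, C_ij = (−1)^(i+j)·(minor ij) (rows/columns in the sector order above):
  C_11 = (0.80)(1.00) − (0.00)(-0.30) = 0.8000
  C_12 = −[(-0.35)(1.00) − (0.00)(-0.05)] = 0.3500
  C_13 = (-0.35)(-0.30) − (0.80)(-0.05) = 0.1450
  C_21 = −[(-0.25)(1.00) − (-0.25)(-0.30)] = 0.3250
  C_22 = (0.85)(1.00) − (-0.25)(-0.05) = 0.8375
  C_23 = −[(0.85)(-0.30) − (-0.25)(-0.05)] = 0.2675
  C_31 = (-0.25)(0.00) − (-0.25)(0.80) = 0.2000
  C_32 = −[(0.85)(0.00) − (-0.25)(-0.35)] = 0.0875
  C_33 = (0.85)(0.80) − (-0.25)(-0.35) = 0.5925
det(I−A) = Σ_j (I−A)_1j·C_1j = (0.85)(0.8000) + (-0.25)(0.3500) + (-0.25)(0.1450) = 0.55625
adj(I−A) = Cᵀ =
  [ 0.8000   0.3250   0.2000]
  [ 0.3500   0.8375   0.0875]
  [ 0.1450   0.2675   0.5925]
(I − A)⁻¹ = adj(I−A) / det(I−A) ≈
  [   1.4382     0.5843     0.3596]
  [   0.6292     1.5056     0.1573]
  [   0.2607     0.4809     1.0652]
x = (I − A)⁻¹ d = adj(I−A)·d / det(I−A), with det(I−A) = 0.55625:
  x_1 = (0.8000·260 + 0.3250·200 + 0.2000·160) / 0.55625 = 305.00 / 0.55625 ≈ 548.31
  x_2 = (0.3500·260 + 0.8375·200 + 0.0875·160) / 0.55625 = 272.50 / 0.55625 ≈ 489.89
  x_3 = (0.1450·260 + 0.2675·200 + 0.5925·160) / 0.55625 = 186.00 / 0.55625 ≈ 334.38

x_3 = 334.38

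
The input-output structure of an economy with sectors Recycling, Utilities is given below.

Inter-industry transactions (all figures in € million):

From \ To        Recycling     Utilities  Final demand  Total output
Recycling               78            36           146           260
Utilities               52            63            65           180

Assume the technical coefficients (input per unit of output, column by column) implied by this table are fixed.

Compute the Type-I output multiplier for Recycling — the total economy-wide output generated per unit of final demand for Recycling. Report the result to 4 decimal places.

m_R = 2.0482

Technical coefficients a_ij = z_ij / X_j:
  a_RR = 78/260 = 0.30, a_UR = 52/260 = 0.20
  a_RU = 36/180 = 0.20, a_UU = 63/180 = 0.35
I − A =
  [   0.70    -0.20]
  [  -0.20     0.65]
det(I−A) = (0.70)(0.65) − (-0.20)(-0.20) = 0.4150
adj(I−A) = [[0.65, 0.20], [0.20, 0.70]]
(I − A)⁻¹ = adj(I−A) / det(I−A) ≈
  [   1.56627     0.48193]
  [   0.48193     1.68675]
The output multiplier for sector j is the column-j sum of the Leontief inverse (I − A)⁻¹ = adj(I−A) / det(I−A).
Column R of adj(I−A): (0.65, 0.20); det(I−A) = 0.4150.
m_R = (0.65 + 0.20) / 0.4150 = 0.85 / 0.4150 ≈ 2.0482.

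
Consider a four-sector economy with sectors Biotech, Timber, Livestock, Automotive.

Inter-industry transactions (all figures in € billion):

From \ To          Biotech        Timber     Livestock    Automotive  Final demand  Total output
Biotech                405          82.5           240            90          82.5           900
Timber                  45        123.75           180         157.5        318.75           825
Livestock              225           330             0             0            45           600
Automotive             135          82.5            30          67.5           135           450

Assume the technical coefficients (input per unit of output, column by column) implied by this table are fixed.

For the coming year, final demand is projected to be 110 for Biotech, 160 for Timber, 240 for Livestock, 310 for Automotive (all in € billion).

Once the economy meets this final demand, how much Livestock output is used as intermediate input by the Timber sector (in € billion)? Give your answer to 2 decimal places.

z_32 = 363.14

Technical coefficients a_ij = z_ij / X_j:
  a_11 = 405/900 = 0.45, a_21 = 45/900 = 0.05, a_31 = 225/900 = 0.25, a_41 = 135/900 = 0.15
  a_12 = 82.5/825 = 0.10, a_22 = 123.75/825 = 0.15, a_32 = 330/825 = 0.40, a_42 = 82.5/825 = 0.10
  a_13 = 240/600 = 0.40, a_23 = 180/600 = 0.30, a_33 = 0/600 = 0.00, a_43 = 30/600 = 0.05
  a_14 = 90/450 = 0.20, a_24 = 157.5/450 = 0.35, a_34 = 0/450 = 0.00, a_44 = 67.5/450 = 0.15
I − A =
  [   0.55    -0.10    -0.40    -0.20]
  [  -0.05     0.85    -0.30    -0.35]
  [  -0.25    -0.40     1.00     0.00]
  [  -0.15    -0.10    -0.05     0.85]
Compute the cofactors C_ij = (−1)^(i+j)·(3×3 minor ij) of I−A; the adjugate is their transpose:
adj(I−A) = Cᵀ =
  [ 0.578500   0.245000   0.316750   0.237000]
  [ 0.163125   0.350000   0.179375   0.182500]
  [ 0.209875   0.201250   0.342125   0.132250]
  [ 0.133625   0.096250   0.097125   0.296000]
det(I−A) = Σ_j (I−A)_1j·C_1j = (0.55)(0.578500) + (-0.10)(0.163125) + (-0.40)(0.209875) + (-0.20)(0.133625) = 0.1911875
(I − A)⁻¹ = adj(I−A) / det(I−A) ≈
  [   3.0258     1.2815     1.6568     1.2396]
  [   0.8532     1.8307     0.9382     0.9546]
  [   1.0977     1.0526     1.7895     0.6917]
  [   0.6989     0.5034     0.5080     1.5482]
First solve x = (I − A)⁻¹ d = adj(I−A)·d / det(I−A); in particular x_2 = (0.163125·110 + 0.350000·160 + 0.179375·240 + 0.182500·310) / 0.1911875 = 173.56875 / 0.1911875 ≈ 907.8457.
Intermediate flow from 3 to 2: z_32 = a_32 · x_2 = 0.40 × 173.56875 / 0.1911875 = 69.4275 / 0.1911875 ≈ 363.14.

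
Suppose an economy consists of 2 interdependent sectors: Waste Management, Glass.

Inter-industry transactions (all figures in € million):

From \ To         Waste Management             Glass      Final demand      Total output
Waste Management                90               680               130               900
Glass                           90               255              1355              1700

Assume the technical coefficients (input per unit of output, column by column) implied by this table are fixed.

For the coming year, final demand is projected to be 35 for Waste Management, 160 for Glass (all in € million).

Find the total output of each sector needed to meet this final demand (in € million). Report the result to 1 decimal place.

x_1 = 129.3, x_2 = 203.4

Technical coefficients a_ij = z_ij / X_j:
  a_11 = 90/900 = 0.10, a_21 = 90/900 = 0.10
  a_12 = 680/1700 = 0.40, a_22 = 255/1700 = 0.15
I − A =
  [   0.90    -0.40]
  [  -0.10     0.85]
det(I−A) = (0.90)(0.85) − (-0.40)(-0.10) = 0.7250
adj(I−A) = [[0.85, 0.40], [0.10, 0.90]]
(I − A)⁻¹ = adj(I−A) / det(I−A) ≈
  [   1.1724     0.5517]
  [   0.1379     1.2414]
x = (I − A)⁻¹ d = adj(I−A)·d / det(I−A), with det(I−A) = 0.7250:
  x_1 = (0.85·35 + 0.40·160) / 0.7250 = 93.75 / 0.7250 ≈ 129.3
  x_2 = (0.10·35 + 0.90·160) / 0.7250 = 147.50 / 0.7250 ≈ 203.4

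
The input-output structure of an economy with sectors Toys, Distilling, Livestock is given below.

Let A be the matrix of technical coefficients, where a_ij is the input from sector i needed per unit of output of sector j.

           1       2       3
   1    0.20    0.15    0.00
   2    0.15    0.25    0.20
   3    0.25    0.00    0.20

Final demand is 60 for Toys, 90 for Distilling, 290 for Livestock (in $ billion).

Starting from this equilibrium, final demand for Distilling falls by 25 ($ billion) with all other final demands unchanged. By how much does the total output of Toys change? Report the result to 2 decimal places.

Δx_1 = -6.60

I − A =
  [   0.80    -0.15     0.00]
  [  -0.15     0.75    -0.20]
  [  -0.25     0.00     0.80]
Cofactors of I−A, C_ij = (−1)^(i+j)·(minor ij) (rows/columns in the sector order above):
  C_11 = (0.75)(0.80) − (-0.20)(0.00) = 0.6000
  C_12 = −[(-0.15)(0.80) − (-0.20)(-0.25)] = 0.1700
  C_13 = (-0.15)(0.00) − (0.75)(-0.25) = 0.1875
  C_21 = −[(-0.15)(0.80) − (0.00)(0.00)] = 0.1200
  C_22 = (0.80)(0.80) − (0.00)(-0.25) = 0.6400
  C_23 = −[(0.80)(0.00) − (-0.15)(-0.25)] = 0.0375
  C_31 = (-0.15)(-0.20) − (0.00)(0.75) = 0.0300
  C_32 = −[(0.80)(-0.20) − (0.00)(-0.15)] = 0.1600
  C_33 = (0.80)(0.75) − (-0.15)(-0.15) = 0.5775
det(I−A) = Σ_j (I−A)_1j·C_1j = (0.80)(0.6000) + (-0.15)(0.1700) + (0.00)(0.1875) = 0.4545
adj(I−A) = Cᵀ =
  [ 0.6000   0.1200   0.0300]
  [ 0.1700   0.6400   0.1600]
  [ 0.1875   0.0375   0.5775]
(I − A)⁻¹ = adj(I−A) / det(I−A) ≈
  [   1.3201     0.2640     0.0660]
  [   0.3740     1.4081     0.3520]
  [   0.4125     0.0825     1.2706]
Δx = (I − A)⁻¹ Δd with Δd having -25 in the Distilling component and 0 elsewhere.
So Δx_1 = L_12 · (-25), where L_12 = adj(I−A)_12 / det(I−A) = 0.1200 / 0.4545.
Δx_1 = 0.1200 × (-25) / 0.4545 = -3.00 / 0.4545 ≈ -6.60.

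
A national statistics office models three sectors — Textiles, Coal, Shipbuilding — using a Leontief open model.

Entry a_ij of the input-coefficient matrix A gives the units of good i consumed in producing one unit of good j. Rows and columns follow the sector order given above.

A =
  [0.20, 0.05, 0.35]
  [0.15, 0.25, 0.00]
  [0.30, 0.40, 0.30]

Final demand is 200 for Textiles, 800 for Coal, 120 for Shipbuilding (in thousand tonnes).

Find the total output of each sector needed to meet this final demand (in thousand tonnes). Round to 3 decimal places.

x_T = 877.778, x_C = 1242.222, x_S = 1257.460

I − A =
  [   0.80    -0.05    -0.35]
  [  -0.15     0.75     0.00]
  [  -0.30    -0.40     0.70]
Cofactors of I−A, C_ij = (−1)^(i+j)·(minor ij) (rows/columns in the sector order above):
  C_11 = (0.75)(0.70) − (0.00)(-0.40) = 0.5250
  C_12 = −[(-0.15)(0.70) − (0.00)(-0.30)] = 0.1050
  C_13 = (-0.15)(-0.40) − (0.75)(-0.30) = 0.2850
  C_21 = −[(-0.05)(0.70) − (-0.35)(-0.40)] = 0.1750
  C_22 = (0.80)(0.70) − (-0.35)(-0.30) = 0.4550
  C_23 = −[(0.80)(-0.40) − (-0.05)(-0.30)] = 0.3350
  C_31 = (-0.05)(0.00) − (-0.35)(0.75) = 0.2625
  C_32 = −[(0.80)(0.00) − (-0.35)(-0.15)] = 0.0525
  C_33 = (0.80)(0.75) − (-0.05)(-0.15) = 0.5925
det(I−A) = Σ_j (I−A)_1j·C_1j = (0.80)(0.5250) + (-0.05)(0.1050) + (-0.35)(0.2850) = 0.3150
adj(I−A) = Cᵀ =
  [ 0.5250   0.1750   0.2625]
  [ 0.1050   0.4550   0.0525]
  [ 0.2850   0.3350   0.5925]
(I − A)⁻¹ = adj(I−A) / det(I−A) ≈
  [   1.6667     0.5556     0.8333]
  [   0.3333     1.4444     0.1667]
  [   0.9048     1.0635     1.8810]
x = (I − A)⁻¹ d = adj(I−A)·d / det(I−A), with det(I−A) = 0.3150:
  x_T = (0.5250·200 + 0.1750·800 + 0.2625·120) / 0.3150 = 276.50 / 0.3150 ≈ 877.778
  x_C = (0.1050·200 + 0.4550·800 + 0.0525·120) / 0.3150 = 391.30 / 0.3150 ≈ 1242.222
  x_S = (0.2850·200 + 0.3350·800 + 0.5925·120) / 0.3150 = 396.10 / 0.3150 ≈ 1257.460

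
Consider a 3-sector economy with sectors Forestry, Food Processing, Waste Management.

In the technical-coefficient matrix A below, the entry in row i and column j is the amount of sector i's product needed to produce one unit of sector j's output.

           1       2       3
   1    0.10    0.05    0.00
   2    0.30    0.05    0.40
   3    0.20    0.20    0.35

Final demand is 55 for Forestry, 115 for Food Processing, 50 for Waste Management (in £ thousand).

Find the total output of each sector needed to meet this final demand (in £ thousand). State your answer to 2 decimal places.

x_1 = 72.98, x_2 = 213.62, x_3 = 165.11

I − A =
  [   0.90    -0.05     0.00]
  [  -0.30     0.95    -0.40]
  [  -0.20    -0.20     0.65]
Cofactors of I−A, C_ij = (−1)^(i+j)·(minor ij) (rows/columns in the sector order above):
  C_11 = (0.95)(0.65) − (-0.40)(-0.20) = 0.5375
  C_12 = −[(-0.30)(0.65) − (-0.40)(-0.20)] = 0.2750
  C_13 = (-0.30)(-0.20) − (0.95)(-0.20) = 0.2500
  C_21 = −[(-0.05)(0.65) − (0.00)(-0.20)] = 0.0325
  C_22 = (0.90)(0.65) − (0.00)(-0.20) = 0.5850
  C_23 = −[(0.90)(-0.20) − (-0.05)(-0.20)] = 0.1900
  C_31 = (-0.05)(-0.40) − (0.00)(0.95) = 0.0200
  C_32 = −[(0.90)(-0.40) − (0.00)(-0.30)] = 0.3600
  C_33 = (0.90)(0.95) − (-0.05)(-0.30) = 0.8400
det(I−A) = Σ_j (I−A)_1j·C_1j = (0.90)(0.5375) + (-0.05)(0.2750) + (0.00)(0.2500) = 0.4700
adj(I−A) = Cᵀ =
  [ 0.5375   0.0325   0.0200]
  [ 0.2750   0.5850   0.3600]
  [ 0.2500   0.1900   0.8400]
(I − A)⁻¹ = adj(I−A) / det(I−A) ≈
  [   1.1436     0.0691     0.0426]
  [   0.5851     1.2447     0.7660]
  [   0.5319     0.4043     1.7872]
x = (I − A)⁻¹ d = adj(I−A)·d / det(I−A), with det(I−A) = 0.4700:
  x_1 = (0.5375·55 + 0.0325·115 + 0.0200·50) / 0.4700 = 34.30 / 0.4700 ≈ 72.98
  x_2 = (0.2750·55 + 0.5850·115 + 0.3600·50) / 0.4700 = 100.40 / 0.4700 ≈ 213.62
  x_3 = (0.2500·55 + 0.1900·115 + 0.8400·50) / 0.4700 = 77.60 / 0.4700 ≈ 165.11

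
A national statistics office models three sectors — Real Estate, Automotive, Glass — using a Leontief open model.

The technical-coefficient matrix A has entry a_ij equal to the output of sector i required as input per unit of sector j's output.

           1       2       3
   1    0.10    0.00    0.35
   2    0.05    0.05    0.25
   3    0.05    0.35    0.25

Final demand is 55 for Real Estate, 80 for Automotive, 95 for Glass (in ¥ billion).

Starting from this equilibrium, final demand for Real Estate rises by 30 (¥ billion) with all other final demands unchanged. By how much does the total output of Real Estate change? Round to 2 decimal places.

Δx_1 = 34.74

I − A =
  [   0.90     0.00    -0.35]
  [  -0.05     0.95    -0.25]
  [  -0.05    -0.35     0.75]
Cofactors of I−A, C_ij = (−1)^(i+j)·(minor ij) (rows/columns in the sector order above):
  C_11 = (0.95)(0.75) − (-0.25)(-0.35) = 0.6250
  C_12 = −[(-0.05)(0.75) − (-0.25)(-0.05)] = 0.0500
  C_13 = (-0.05)(-0.35) − (0.95)(-0.05) = 0.0650
  C_21 = −[(0.00)(0.75) − (-0.35)(-0.35)] = 0.1225
  C_22 = (0.90)(0.75) − (-0.35)(-0.05) = 0.6575
  C_23 = −[(0.90)(-0.35) − (0.00)(-0.05)] = 0.3150
  C_31 = (0.00)(-0.25) − (-0.35)(0.95) = 0.3325
  C_32 = −[(0.90)(-0.25) − (-0.35)(-0.05)] = 0.2425
  C_33 = (0.90)(0.95) − (0.00)(-0.05) = 0.8550
det(I−A) = Σ_j (I−A)_1j·C_1j = (0.90)(0.6250) + (0.00)(0.0500) + (-0.35)(0.0650) = 0.53975
adj(I−A) = Cᵀ =
  [ 0.6250   0.1225   0.3325]
  [ 0.0500   0.6575   0.2425]
  [ 0.0650   0.3150   0.8550]
(I − A)⁻¹ = adj(I−A) / det(I−A) ≈
  [   1.1579     0.2270     0.6160]
  [   0.0926     1.2182     0.4493]
  [   0.1204     0.5836     1.5841]
Δx = (I − A)⁻¹ Δd with Δd having +30 in the Real Estate component and 0 elsewhere.
So Δx_1 = L_11 · (+30), where L_11 = adj(I−A)_11 / det(I−A) = 0.6250 / 0.53975.
Δx_1 = 0.6250 × (+30) / 0.53975 = 18.75 / 0.53975 ≈ 34.74.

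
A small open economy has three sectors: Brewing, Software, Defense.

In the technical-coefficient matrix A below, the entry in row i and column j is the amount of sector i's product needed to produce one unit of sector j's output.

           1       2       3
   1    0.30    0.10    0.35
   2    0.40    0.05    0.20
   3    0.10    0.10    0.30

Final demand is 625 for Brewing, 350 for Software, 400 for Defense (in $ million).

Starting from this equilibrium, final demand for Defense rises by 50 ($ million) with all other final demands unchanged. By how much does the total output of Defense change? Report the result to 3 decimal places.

I − A =
  [   0.70    -0.10    -0.35]
  [  -0.40     0.95    -0.20]
  [  -0.10    -0.10     0.70]
Cofactors of I−A, C_ij = (−1)^(i+j)·(minor ij) (rows/columns in the sector order above):
  C_11 = (0.95)(0.70) − (-0.20)(-0.10) = 0.6450
  C_12 = −[(-0.40)(0.70) − (-0.20)(-0.10)] = 0.3000
  C_13 = (-0.40)(-0.10) − (0.95)(-0.10) = 0.1350
  C_21 = −[(-0.10)(0.70) − (-0.35)(-0.10)] = 0.1050
  C_22 = (0.70)(0.70) − (-0.35)(-0.10) = 0.4550
  C_23 = −[(0.70)(-0.10) − (-0.10)(-0.10)] = 0.0800
  C_31 = (-0.10)(-0.20) − (-0.35)(0.95) = 0.3525
  C_32 = −[(0.70)(-0.20) − (-0.35)(-0.40)] = 0.2800
  C_33 = (0.70)(0.95) − (-0.10)(-0.40) = 0.6250
det(I−A) = Σ_j (I−A)_1j·C_1j = (0.70)(0.6450) + (-0.10)(0.3000) + (-0.35)(0.1350) = 0.37425
adj(I−A) = Cᵀ =
  [ 0.6450   0.1050   0.3525]
  [ 0.3000   0.4550   0.2800]
  [ 0.1350   0.0800   0.6250]
(I − A)⁻¹ = adj(I−A) / det(I−A) ≈
  [   1.7234     0.2806     0.9419]
  [   0.8016     1.2158     0.7482]
  [   0.3607     0.2138     1.6700]
Δx = (I − A)⁻¹ Δd with Δd having +50 in the Defense component and 0 elsewhere.
So Δx_3 = L_33 · (+50), where L_33 = adj(I−A)_33 / det(I−A) = 0.6250 / 0.37425.
Δx_3 = 0.6250 × (+50) / 0.37425 = 31.25 / 0.37425 ≈ 83.500.

Δx_3 = 83.500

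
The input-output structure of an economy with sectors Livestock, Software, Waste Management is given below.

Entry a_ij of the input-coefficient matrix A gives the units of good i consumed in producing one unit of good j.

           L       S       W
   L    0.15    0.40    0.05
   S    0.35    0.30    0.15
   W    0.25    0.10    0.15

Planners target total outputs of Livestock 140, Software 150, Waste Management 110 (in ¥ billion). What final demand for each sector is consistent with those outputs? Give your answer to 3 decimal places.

d_L = 53.500, d_S = 39.500, d_W = 43.500

I − A =
  [   0.85    -0.40    -0.05]
  [  -0.35     0.70    -0.15]
  [  -0.25    -0.10     0.85]
d = (I − A) x:
  d_L = (+0.85)·140 + (-0.40)·150 + (-0.05)·110 = 53.500
  d_S = (-0.35)·140 + (+0.70)·150 + (-0.15)·110 = 39.500
  d_W = (-0.25)·140 + (-0.10)·150 + (+0.85)·110 = 43.500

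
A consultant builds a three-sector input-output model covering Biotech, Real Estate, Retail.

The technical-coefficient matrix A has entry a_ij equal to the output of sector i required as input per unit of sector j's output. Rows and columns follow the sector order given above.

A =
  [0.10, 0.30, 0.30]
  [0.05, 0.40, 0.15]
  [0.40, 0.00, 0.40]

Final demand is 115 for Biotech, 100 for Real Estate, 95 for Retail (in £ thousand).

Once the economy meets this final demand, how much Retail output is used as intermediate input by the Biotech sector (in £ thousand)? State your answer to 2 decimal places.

I − A =
  [   0.90    -0.30    -0.30]
  [  -0.05     0.60    -0.15]
  [  -0.40     0.00     0.60]
Cofactors of I−A, C_ij = (−1)^(i+j)·(minor ij) (rows/columns in the sector order above):
  C_11 = (0.60)(0.60) − (-0.15)(0.00) = 0.3600
  C_12 = −[(-0.05)(0.60) − (-0.15)(-0.40)] = 0.0900
  C_13 = (-0.05)(0.00) − (0.60)(-0.40) = 0.2400
  C_21 = −[(-0.30)(0.60) − (-0.30)(0.00)] = 0.1800
  C_22 = (0.90)(0.60) − (-0.30)(-0.40) = 0.4200
  C_23 = −[(0.90)(0.00) − (-0.30)(-0.40)] = 0.1200
  C_31 = (-0.30)(-0.15) − (-0.30)(0.60) = 0.2250
  C_32 = −[(0.90)(-0.15) − (-0.30)(-0.05)] = 0.1500
  C_33 = (0.90)(0.60) − (-0.30)(-0.05) = 0.5250
det(I−A) = Σ_j (I−A)_1j·C_1j = (0.90)(0.3600) + (-0.30)(0.0900) + (-0.30)(0.2400) = 0.2250
adj(I−A) = Cᵀ =
  [ 0.3600   0.1800   0.2250]
  [ 0.0900   0.4200   0.1500]
  [ 0.2400   0.1200   0.5250]
(I − A)⁻¹ = adj(I−A) / det(I−A) ≈
  [   1.6000     0.8000     1.0000]
  [   0.4000     1.8667     0.6667]
  [   1.0667     0.5333     2.3333]
First solve x = (I − A)⁻¹ d = adj(I−A)·d / det(I−A); in particular x_1 = (0.3600·115 + 0.1800·100 + 0.2250·95) / 0.2250 = 80.775 / 0.2250 = 359.0000.
Intermediate flow from 3 to 1: z_31 = a_31 · x_1 = 0.40 × 80.775 / 0.2250 = 32.31 / 0.2250 = 143.60.

z_31 = 143.60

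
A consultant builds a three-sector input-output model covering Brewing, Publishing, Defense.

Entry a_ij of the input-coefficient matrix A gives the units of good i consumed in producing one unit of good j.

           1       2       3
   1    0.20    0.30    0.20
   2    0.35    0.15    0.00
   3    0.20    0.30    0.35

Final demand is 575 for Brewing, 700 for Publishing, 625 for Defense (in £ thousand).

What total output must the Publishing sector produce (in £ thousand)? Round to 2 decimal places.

x_2 = 1601.76

I − A =
  [   0.80    -0.30    -0.20]
  [  -0.35     0.85     0.00]
  [  -0.20    -0.30     0.65]
Cofactors of I−A, C_ij = (−1)^(i+j)·(minor ij) (rows/columns in the sector order above):
  C_11 = (0.85)(0.65) − (0.00)(-0.30) = 0.5525
  C_12 = −[(-0.35)(0.65) − (0.00)(-0.20)] = 0.2275
  C_13 = (-0.35)(-0.30) − (0.85)(-0.20) = 0.2750
  C_21 = −[(-0.30)(0.65) − (-0.20)(-0.30)] = 0.2550
  C_22 = (0.80)(0.65) − (-0.20)(-0.20) = 0.4800
  C_23 = −[(0.80)(-0.30) − (-0.30)(-0.20)] = 0.3000
  C_31 = (-0.30)(0.00) − (-0.20)(0.85) = 0.1700
  C_32 = −[(0.80)(0.00) − (-0.20)(-0.35)] = 0.0700
  C_33 = (0.80)(0.85) − (-0.30)(-0.35) = 0.5750
det(I−A) = Σ_j (I−A)_1j·C_1j = (0.80)(0.5525) + (-0.30)(0.2275) + (-0.20)(0.2750) = 0.31875
adj(I−A) = Cᵀ =
  [ 0.5525   0.2550   0.1700]
  [ 0.2275   0.4800   0.0700]
  [ 0.2750   0.3000   0.5750]
(I − A)⁻¹ = adj(I−A) / det(I−A) ≈
  [   1.7333     0.8000     0.5333]
  [   0.7137     1.5059     0.2196]
  [   0.8627     0.9412     1.8039]
x = (I − A)⁻¹ d = adj(I−A)·d / det(I−A), with det(I−A) = 0.31875:
  x_1 = (0.5525·575 + 0.2550·700 + 0.1700·625) / 0.31875 = 602.4375 / 0.31875 = 1890.00
  x_2 = (0.2275·575 + 0.4800·700 + 0.0700·625) / 0.31875 = 510.5625 / 0.31875 ≈ 1601.76
  x_3 = (0.2750·575 + 0.3000·700 + 0.5750·625) / 0.31875 = 727.50 / 0.31875 ≈ 2282.35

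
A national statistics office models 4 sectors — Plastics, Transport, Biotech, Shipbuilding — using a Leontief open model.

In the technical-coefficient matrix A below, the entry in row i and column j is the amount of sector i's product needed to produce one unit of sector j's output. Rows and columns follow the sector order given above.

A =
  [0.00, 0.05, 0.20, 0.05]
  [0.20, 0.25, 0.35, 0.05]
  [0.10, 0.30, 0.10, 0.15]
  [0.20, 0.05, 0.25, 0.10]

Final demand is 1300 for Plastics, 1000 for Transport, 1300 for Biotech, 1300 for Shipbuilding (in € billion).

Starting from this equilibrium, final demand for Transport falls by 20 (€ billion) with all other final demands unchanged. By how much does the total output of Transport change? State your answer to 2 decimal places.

Δx_2 = -34.47

I − A =
  [   1.00    -0.05    -0.20    -0.05]
  [  -0.20     0.75    -0.35    -0.05]
  [  -0.10    -0.30     0.90    -0.15]
  [  -0.20    -0.05    -0.25     0.90]
Compute the cofactors C_ij = (−1)^(i+j)·(3×3 minor ij) of I−A; the adjugate is their transpose:
adj(I−A) = Cᵀ =
  [ 0.476250   0.100125   0.161125   0.058875]
  [ 0.206750   0.738250   0.364500   0.113250]
  [ 0.148250   0.280750   0.655000   0.133000]
  [ 0.158500   0.141250   0.238000   0.532250]
det(I−A) = Σ_j (I−A)_1j·C_1j = (1.00)(0.476250) + (-0.05)(0.206750) + (-0.20)(0.148250) + (-0.05)(0.158500) = 0.4283375
(I − A)⁻¹ = adj(I−A) / det(I−A) ≈
  [   1.1119     0.2338     0.3762     0.1375]
  [   0.4827     1.7235     0.8510     0.2644]
  [   0.3461     0.6554     1.5292     0.3105]
  [   0.3700     0.3298     0.5556     1.2426]
Δx = (I − A)⁻¹ Δd with Δd having -20 in the Transport component and 0 elsewhere.
So Δx_2 = L_22 · (-20), where L_22 = adj(I−A)_22 / det(I−A) = 0.738250 / 0.4283375.
Δx_2 = 0.738250 × (-20) / 0.4283375 = -14.765 / 0.4283375 ≈ -34.47.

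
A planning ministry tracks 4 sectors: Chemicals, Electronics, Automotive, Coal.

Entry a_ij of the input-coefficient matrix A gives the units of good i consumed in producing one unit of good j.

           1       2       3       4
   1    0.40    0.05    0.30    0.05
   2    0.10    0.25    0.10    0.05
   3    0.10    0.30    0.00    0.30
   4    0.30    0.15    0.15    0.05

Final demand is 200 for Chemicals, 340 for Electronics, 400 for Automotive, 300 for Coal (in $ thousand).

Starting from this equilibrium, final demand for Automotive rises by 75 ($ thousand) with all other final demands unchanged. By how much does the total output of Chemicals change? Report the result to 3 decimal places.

I − A =
  [   0.60    -0.05    -0.30    -0.05]
  [  -0.10     0.75    -0.10    -0.05]
  [  -0.10    -0.30     1.00    -0.30]
  [  -0.30    -0.15    -0.15     0.95]
Compute the cofactors C_ij = (−1)^(i+j)·(3×3 minor ij) of I−A; the adjugate is their transpose:
adj(I−A) = Cᵀ =
  [ 0.63600   0.15400   0.22300   0.11200]
  [ 0.12475   0.47175   0.09375   0.06100]
  [ 0.17550   0.20350   0.40550   0.14800]
  [ 0.24825   0.15525   0.14925   0.39500]
det(I−A) = Σ_j (I−A)_1j·C_1j = (0.60)(0.63600) + (-0.05)(0.12475) + (-0.30)(0.17550) + (-0.05)(0.24825) = 0.3103
(I − A)⁻¹ = adj(I−A) / det(I−A) ≈
  [   2.0496     0.4963     0.7187     0.3609]
  [   0.4020     1.5203     0.3021     0.1966]
  [   0.5656     0.6558     1.3068     0.4770]
  [   0.8000     0.5003     0.4810     1.2730]
Δx = (I − A)⁻¹ Δd with Δd having +75 in the Automotive component and 0 elsewhere.
So Δx_1 = L_13 · (+75), where L_13 = adj(I−A)_13 / det(I−A) = 0.22300 / 0.3103.
Δx_1 = 0.22300 × (+75) / 0.3103 = 16.725 / 0.3103 ≈ 53.899.

Δx_1 = 53.899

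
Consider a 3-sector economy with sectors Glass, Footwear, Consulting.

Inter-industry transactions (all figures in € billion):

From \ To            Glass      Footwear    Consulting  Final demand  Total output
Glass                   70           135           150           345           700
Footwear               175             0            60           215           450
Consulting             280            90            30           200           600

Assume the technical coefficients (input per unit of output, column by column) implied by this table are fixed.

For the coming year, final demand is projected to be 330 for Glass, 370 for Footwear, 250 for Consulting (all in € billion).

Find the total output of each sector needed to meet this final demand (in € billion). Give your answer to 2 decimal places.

Technical coefficients a_ij = z_ij / X_j:
  a_11 = 70/700 = 0.10, a_21 = 175/700 = 0.25, a_31 = 280/700 = 0.40
  a_12 = 135/450 = 0.30, a_22 = 0/450 = 0.00, a_32 = 90/450 = 0.20
  a_13 = 150/600 = 0.25, a_23 = 60/600 = 0.10, a_33 = 30/600 = 0.05
I − A =
  [   0.90    -0.30    -0.25]
  [  -0.25     1.00    -0.10]
  [  -0.40    -0.20     0.95]
Cofactors of I−A, C_ij = (−1)^(i+j)·(minor ij) (rows/columns in the sector order above):
  C_11 = (1.00)(0.95) − (-0.10)(-0.20) = 0.9300
  C_12 = −[(-0.25)(0.95) − (-0.10)(-0.40)] = 0.2775
  C_13 = (-0.25)(-0.20) − (1.00)(-0.40) = 0.4500
  C_21 = −[(-0.30)(0.95) − (-0.25)(-0.20)] = 0.3350
  C_22 = (0.90)(0.95) − (-0.25)(-0.40) = 0.7550
  C_23 = −[(0.90)(-0.20) − (-0.30)(-0.40)] = 0.3000
  C_31 = (-0.30)(-0.10) − (-0.25)(1.00) = 0.2800
  C_32 = −[(0.90)(-0.10) − (-0.25)(-0.25)] = 0.1525
  C_33 = (0.90)(1.00) − (-0.30)(-0.25) = 0.8250
det(I−A) = Σ_j (I−A)_1j·C_1j = (0.90)(0.9300) + (-0.30)(0.2775) + (-0.25)(0.4500) = 0.64125
adj(I−A) = Cᵀ =
  [ 0.9300   0.3350   0.2800]
  [ 0.2775   0.7550   0.1525]
  [ 0.4500   0.3000   0.8250]
(I − A)⁻¹ = adj(I−A) / det(I−A) ≈
  [   1.4503     0.5224     0.4366]
  [   0.4327     1.1774     0.2378]
  [   0.7018     0.4678     1.2865]
x = (I − A)⁻¹ d = adj(I−A)·d / det(I−A), with det(I−A) = 0.64125:
  x_1 = (0.9300·330 + 0.3350·370 + 0.2800·250) / 0.64125 = 500.85 / 0.64125 ≈ 781.05
  x_2 = (0.2775·330 + 0.7550·370 + 0.1525·250) / 0.64125 = 409.05 / 0.64125 ≈ 637.89
  x_3 = (0.4500·330 + 0.3000·370 + 0.8250·250) / 0.64125 = 465.75 / 0.64125 ≈ 726.32

x_1 = 781.05, x_2 = 637.89, x_3 = 726.32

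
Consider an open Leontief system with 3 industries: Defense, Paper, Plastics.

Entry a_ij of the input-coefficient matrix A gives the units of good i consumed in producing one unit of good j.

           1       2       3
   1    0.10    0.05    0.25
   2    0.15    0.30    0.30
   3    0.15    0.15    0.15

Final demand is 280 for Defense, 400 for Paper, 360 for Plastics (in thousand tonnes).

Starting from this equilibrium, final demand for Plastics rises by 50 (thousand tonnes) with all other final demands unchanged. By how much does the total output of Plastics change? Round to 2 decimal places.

I − A =
  [   0.90    -0.05    -0.25]
  [  -0.15     0.70    -0.30]
  [  -0.15    -0.15     0.85]
Cofactors of I−A, C_ij = (−1)^(i+j)·(minor ij) (rows/columns in the sector order above):
  C_11 = (0.70)(0.85) − (-0.30)(-0.15) = 0.5500
  C_12 = −[(-0.15)(0.85) − (-0.30)(-0.15)] = 0.1725
  C_13 = (-0.15)(-0.15) − (0.70)(-0.15) = 0.1275
  C_21 = −[(-0.05)(0.85) − (-0.25)(-0.15)] = 0.0800
  C_22 = (0.90)(0.85) − (-0.25)(-0.15) = 0.7275
  C_23 = −[(0.90)(-0.15) − (-0.05)(-0.15)] = 0.1425
  C_31 = (-0.05)(-0.30) − (-0.25)(0.70) = 0.1900
  C_32 = −[(0.90)(-0.30) − (-0.25)(-0.15)] = 0.3075
  C_33 = (0.90)(0.70) − (-0.05)(-0.15) = 0.6225
det(I−A) = Σ_j (I−A)_1j·C_1j = (0.90)(0.5500) + (-0.05)(0.1725) + (-0.25)(0.1275) = 0.4545
adj(I−A) = Cᵀ =
  [ 0.5500   0.0800   0.1900]
  [ 0.1725   0.7275   0.3075]
  [ 0.1275   0.1425   0.6225]
(I − A)⁻¹ = adj(I−A) / det(I−A) ≈
  [   1.2101     0.1760     0.4180]
  [   0.3795     1.6007     0.6766]
  [   0.2805     0.3135     1.3696]
Δx = (I − A)⁻¹ Δd with Δd having +50 in the Plastics component and 0 elsewhere.
So Δx_3 = L_33 · (+50), where L_33 = adj(I−A)_33 / det(I−A) = 0.6225 / 0.4545.
Δx_3 = 0.6225 × (+50) / 0.4545 = 31.125 / 0.4545 ≈ 68.48.

Δx_3 = 68.48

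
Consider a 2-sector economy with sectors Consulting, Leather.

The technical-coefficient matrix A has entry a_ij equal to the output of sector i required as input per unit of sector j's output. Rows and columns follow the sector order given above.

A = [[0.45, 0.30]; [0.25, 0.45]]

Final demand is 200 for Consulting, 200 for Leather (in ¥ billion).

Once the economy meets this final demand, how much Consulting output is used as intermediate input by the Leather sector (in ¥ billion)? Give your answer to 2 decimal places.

I − A =
  [   0.55    -0.30]
  [  -0.25     0.55]
det(I−A) = (0.55)(0.55) − (-0.30)(-0.25) = 0.2275
adj(I−A) = [[0.55, 0.30], [0.25, 0.55]]
(I − A)⁻¹ = adj(I−A) / det(I−A) ≈
  [   2.4176     1.3187]
  [   1.0989     2.4176]
First solve x = (I − A)⁻¹ d = adj(I−A)·d / det(I−A); in particular x_L = (0.25·200 + 0.55·200) / 0.2275 = 160.00 / 0.2275 ≈ 703.2967.
Intermediate flow from C to L: z_CL = a_CL · x_L = 0.30 × 160.00 / 0.2275 = 48.00 / 0.2275 ≈ 210.99.

z_CL = 210.99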